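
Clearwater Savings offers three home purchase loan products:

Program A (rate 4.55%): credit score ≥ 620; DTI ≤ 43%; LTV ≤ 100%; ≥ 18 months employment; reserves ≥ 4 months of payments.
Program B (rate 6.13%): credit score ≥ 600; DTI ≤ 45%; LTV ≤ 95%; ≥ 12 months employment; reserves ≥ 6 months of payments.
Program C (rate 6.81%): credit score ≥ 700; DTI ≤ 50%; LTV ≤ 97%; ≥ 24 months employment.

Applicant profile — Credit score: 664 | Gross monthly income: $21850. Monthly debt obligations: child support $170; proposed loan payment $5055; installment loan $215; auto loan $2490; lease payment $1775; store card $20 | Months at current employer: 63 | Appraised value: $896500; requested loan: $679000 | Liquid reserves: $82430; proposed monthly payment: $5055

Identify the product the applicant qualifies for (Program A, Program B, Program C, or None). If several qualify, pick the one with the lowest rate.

Total debts = (170 + 5,055 + 215 + 2,490 + 1,775 + 20) = 9,725; DTI = 9,725/21,850 = 44.5%.
LTV = 679,000/896,500 = 75.7%.
Reserves = 82,430/5,055 = 16.3 months.
Program A: score 664 ≥ 620; DTI 44.5% > 43%; LTV 75.7% ≤ 100%; employment 63 ≥ 18 mo; reserves 16.3 ≥ 4 mo → does not qualify.
Program B: score 664 ≥ 600; DTI 44.5% ≤ 45%; LTV 75.7% ≤ 95%; employment 63 ≥ 12 mo; reserves 16.3 ≥ 6 mo → qualifies.
Program C: score 664 < 700; DTI 44.5% ≤ 50%; LTV 75.7% ≤ 97%; employment 63 ≥ 24 mo → does not qualify.

Program B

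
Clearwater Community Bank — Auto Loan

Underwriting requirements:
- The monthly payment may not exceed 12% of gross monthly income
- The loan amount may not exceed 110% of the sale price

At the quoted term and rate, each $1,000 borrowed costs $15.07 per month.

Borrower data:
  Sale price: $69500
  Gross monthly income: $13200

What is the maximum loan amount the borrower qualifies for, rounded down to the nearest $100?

Payment cap: 12% × $13,200 = $1,584/month.
At $15.07 per $1,000, that supports 1,584/15.07 × 1,000 ≈ $105,109 → $105,100.
LTV cap: 110% × $69,500 = $76,450 → $76,400.
Binding constraint: loan-to-value.

$76,400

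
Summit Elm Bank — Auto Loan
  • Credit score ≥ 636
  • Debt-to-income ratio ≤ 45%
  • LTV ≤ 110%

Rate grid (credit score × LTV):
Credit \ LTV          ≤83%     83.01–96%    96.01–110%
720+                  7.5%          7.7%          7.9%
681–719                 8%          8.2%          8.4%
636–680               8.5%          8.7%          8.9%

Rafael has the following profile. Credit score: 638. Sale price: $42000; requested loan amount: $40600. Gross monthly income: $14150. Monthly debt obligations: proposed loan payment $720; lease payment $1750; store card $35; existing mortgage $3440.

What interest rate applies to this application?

8.9%

Credit score 638 ≥ 636; Total monthly debts = (720 + 1,750 + 35 + 3,440) = 5,945. DTI = 5,945/14,150 = 42% ≤ 45%
Loan-to-value = 40,600/42,000 = 96.7% — pass (110% max)
Score 638 is in the 636–680 band; LTV 96.7% is in the 96.01–110% band → 8.9%.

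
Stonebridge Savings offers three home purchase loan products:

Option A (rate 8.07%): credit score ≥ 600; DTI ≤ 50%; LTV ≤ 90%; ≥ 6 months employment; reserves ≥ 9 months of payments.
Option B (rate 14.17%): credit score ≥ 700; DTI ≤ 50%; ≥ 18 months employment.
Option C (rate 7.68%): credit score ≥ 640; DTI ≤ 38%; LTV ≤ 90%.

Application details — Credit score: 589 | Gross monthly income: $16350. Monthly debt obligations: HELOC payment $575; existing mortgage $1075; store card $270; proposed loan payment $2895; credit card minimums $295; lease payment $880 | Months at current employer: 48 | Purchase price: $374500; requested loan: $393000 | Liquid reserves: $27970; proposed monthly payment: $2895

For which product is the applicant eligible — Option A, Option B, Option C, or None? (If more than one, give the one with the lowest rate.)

Total debts = (575 + 1,075 + 270 + 2,895 + 295 + 880) = 5,990; DTI = 5,990/16,350 = 36.6%.
LTV = 393,000/374,500 = 104.9%.
Reserves = 27,970/2,895 = 9.7 months.
Option A: score 589 < 600; DTI 36.6% ≤ 50%; LTV 104.9% > 90%; employment 48 ≥ 6 mo; reserves 9.7 ≥ 9 mo → does not qualify.
Option B: score 589 < 700; DTI 36.6% ≤ 50%; employment 48 ≥ 18 mo → does not qualify.
Option C: score 589 < 640; DTI 36.6% ≤ 38%; LTV 104.9% > 90% → does not qualify.

None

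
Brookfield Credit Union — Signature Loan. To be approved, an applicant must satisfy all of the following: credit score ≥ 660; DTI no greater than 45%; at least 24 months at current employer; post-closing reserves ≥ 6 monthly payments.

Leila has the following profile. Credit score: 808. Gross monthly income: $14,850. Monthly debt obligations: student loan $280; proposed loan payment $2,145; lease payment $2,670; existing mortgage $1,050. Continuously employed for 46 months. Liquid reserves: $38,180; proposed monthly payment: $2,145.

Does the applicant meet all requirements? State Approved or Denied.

Approved

Credit score 808 ≥ 660 (meets)
Total monthly debts = (280 + 2,145 + 2,670 + 1,050) = 6,145. Debt-to-income = 6,145/14,850 = 41.4% — meets 45% limit
Employment 46 ≥ 24 months
Reserves: 38,180 ÷ 2,145 = 17.8 months (meets 6-month minimum)
All criteria satisfied.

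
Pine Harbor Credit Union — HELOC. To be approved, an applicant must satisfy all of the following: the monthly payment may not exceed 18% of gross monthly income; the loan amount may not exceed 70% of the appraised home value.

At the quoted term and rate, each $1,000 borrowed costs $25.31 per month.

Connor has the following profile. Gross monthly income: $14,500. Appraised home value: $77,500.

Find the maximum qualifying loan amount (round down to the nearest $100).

Payment cap: 18% × $14,500 = $2,610/month.
At $25.31 per $1,000, that supports 2,610/25.31 × 1,000 ≈ $103,121 → $103,100.
LTV cap: 70% × $77,500 = $54,250 → $54,200.
Binding constraint: loan-to-value.

$54,200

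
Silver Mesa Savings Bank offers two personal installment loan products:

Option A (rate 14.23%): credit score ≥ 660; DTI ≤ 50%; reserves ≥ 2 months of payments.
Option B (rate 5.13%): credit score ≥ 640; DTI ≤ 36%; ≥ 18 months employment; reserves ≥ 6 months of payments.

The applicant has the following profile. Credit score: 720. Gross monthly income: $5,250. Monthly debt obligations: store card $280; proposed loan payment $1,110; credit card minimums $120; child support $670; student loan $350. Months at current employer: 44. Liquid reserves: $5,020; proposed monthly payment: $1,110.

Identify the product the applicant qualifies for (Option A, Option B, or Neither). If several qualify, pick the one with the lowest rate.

Option A

Total debts = (280 + 1,110 + 120 + 670 + 350) = 2,530; DTI = 2,530/5,250 = 48.2%.
Reserves = 5,020/1,110 = 4.5 months.
Option A: score 720 ≥ 660; DTI 48.2% ≤ 50%; reserves 4.5 ≥ 2 mo → qualifies.
Option B: score 720 ≥ 640; DTI 48.2% > 36%; employment 44 ≥ 18 mo; reserves 4.5 < 6 mo → does not qualify.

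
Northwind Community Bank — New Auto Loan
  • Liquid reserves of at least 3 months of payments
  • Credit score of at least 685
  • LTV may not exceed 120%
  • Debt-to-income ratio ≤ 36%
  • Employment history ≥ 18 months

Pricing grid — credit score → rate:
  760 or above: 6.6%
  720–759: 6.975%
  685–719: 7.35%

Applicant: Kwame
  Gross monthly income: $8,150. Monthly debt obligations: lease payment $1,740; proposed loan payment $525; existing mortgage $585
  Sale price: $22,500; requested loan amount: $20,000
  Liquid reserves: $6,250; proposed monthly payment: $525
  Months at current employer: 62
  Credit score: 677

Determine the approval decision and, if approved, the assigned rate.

Denied

Credit score 677 < 685 (below minimum)
Loan-to-value = 20,000/22,500 = 88.9% — pass (120% max)
Employment 62 ≥ 18 months
Reserves: 6,250 ÷ 525 = 11.9 months (meets 3-month minimum)
Total monthly debts = (1,740 + 525 + 585) = 2,850. DTI: 2,850 ÷ 8,150 = 35%, within the 36% cap
Not all requirements met → denied.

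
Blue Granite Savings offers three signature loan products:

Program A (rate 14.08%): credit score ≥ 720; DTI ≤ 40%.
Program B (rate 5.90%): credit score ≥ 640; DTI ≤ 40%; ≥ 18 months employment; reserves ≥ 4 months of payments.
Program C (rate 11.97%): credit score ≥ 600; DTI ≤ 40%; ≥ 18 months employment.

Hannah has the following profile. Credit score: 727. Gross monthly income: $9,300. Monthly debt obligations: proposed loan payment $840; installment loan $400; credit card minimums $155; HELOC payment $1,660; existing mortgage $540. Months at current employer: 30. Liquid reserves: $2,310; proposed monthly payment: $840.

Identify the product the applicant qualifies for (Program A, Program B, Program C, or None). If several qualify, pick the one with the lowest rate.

Program C

Total debts = (840 + 400 + 155 + 1,660 + 540) = 3,595; DTI = 3,595/9,300 = 38.7%.
Reserves = 2,310/840 = 2.8 months.
Program A: score 727 ≥ 720; DTI 38.7% ≤ 40% → qualifies.
Program B: score 727 ≥ 640; DTI 38.7% ≤ 40%; employment 30 ≥ 18 mo; reserves 2.8 < 4 mo → does not qualify.
Program C: score 727 ≥ 600; DTI 38.7% ≤ 40%; employment 30 ≥ 18 mo → qualifies.
Qualifying: Program A, Program C. Lowest rate is 11.97% → Program C.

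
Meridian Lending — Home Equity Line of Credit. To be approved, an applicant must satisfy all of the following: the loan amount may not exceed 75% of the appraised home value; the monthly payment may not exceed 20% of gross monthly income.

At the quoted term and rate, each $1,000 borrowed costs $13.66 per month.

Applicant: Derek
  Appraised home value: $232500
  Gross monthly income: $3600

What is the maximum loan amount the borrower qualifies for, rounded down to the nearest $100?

Payment cap: 20% × $3,600 = $720/month.
At $13.66 per $1,000, that supports 720/13.66 × 1,000 ≈ $52,708 → $52,700.
LTV cap: 75% × $232,500 = $174,375 → $174,300.
Binding constraint: payment-to-income.

$52,700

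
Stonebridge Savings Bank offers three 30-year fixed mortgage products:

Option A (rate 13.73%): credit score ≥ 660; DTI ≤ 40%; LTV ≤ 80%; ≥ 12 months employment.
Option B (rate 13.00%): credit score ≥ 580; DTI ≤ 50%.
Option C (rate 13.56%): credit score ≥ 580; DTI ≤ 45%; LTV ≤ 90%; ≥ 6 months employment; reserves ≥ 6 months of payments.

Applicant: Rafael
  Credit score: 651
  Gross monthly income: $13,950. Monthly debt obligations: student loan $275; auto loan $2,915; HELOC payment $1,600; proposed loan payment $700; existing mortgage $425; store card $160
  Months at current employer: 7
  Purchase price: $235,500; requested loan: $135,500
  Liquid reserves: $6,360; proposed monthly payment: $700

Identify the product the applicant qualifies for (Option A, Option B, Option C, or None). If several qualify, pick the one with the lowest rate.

Option B

Total debts = (275 + 2,915 + 1,600 + 700 + 425 + 160) = 6,075; DTI = 6,075/13,950 = 43.5%.
LTV = 135,500/235,500 = 57.5%.
Reserves = 6,360/700 = 9.1 months.
Option A: score 651 < 660; DTI 43.5% > 40%; LTV 57.5% ≤ 80%; employment 7 < 12 mo → does not qualify.
Option B: score 651 ≥ 580; DTI 43.5% ≤ 50% → qualifies.
Option C: score 651 ≥ 580; DTI 43.5% ≤ 45%; LTV 57.5% ≤ 90%; employment 7 ≥ 6 mo; reserves 9.1 ≥ 6 mo → qualifies.
Qualifying: Option B, Option C. Lowest rate is 13.00% → Option B.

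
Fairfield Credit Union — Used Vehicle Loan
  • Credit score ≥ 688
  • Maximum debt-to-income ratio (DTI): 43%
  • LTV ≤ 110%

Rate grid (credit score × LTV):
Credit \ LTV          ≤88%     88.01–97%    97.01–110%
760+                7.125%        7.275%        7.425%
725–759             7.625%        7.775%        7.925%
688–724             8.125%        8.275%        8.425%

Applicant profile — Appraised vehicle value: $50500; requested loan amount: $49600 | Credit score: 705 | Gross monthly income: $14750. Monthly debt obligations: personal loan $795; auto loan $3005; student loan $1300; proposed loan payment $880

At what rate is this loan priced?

8.425%

Credit score 705 ≥ 688; Total monthly debts = (795 + 3,005 + 1,300 + 880) = 5,980. Debt-to-income = 5,980/14,750 = 40.5% — meets 43% limit
LTV: 49,600 ÷ 50,500 = 98.2%, within 110% cap
Credit 705 → row 688–724; LTV 98.2% → column 97.01–110%. Grid cell → 8.425%.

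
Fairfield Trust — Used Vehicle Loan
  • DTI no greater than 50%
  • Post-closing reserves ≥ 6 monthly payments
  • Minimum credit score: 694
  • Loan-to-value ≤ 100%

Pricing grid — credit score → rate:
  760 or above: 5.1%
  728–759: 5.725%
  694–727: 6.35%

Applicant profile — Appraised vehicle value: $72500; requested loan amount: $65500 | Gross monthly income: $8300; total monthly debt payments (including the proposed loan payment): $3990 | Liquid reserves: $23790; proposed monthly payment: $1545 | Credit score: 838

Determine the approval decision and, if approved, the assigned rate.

Credit score 838 ≥ 694 (meets minimum)
Loan-to-value = 65,500/72,500 = 90.3% — pass (100% max)
Reserves: 23,790 ÷ 1,545 = 15.4 months (meets 6-month minimum)
DTI = 3,990/8,300 = 48.1% ≤ 50%
All requirements met. Score 838 falls in the 760 or above tier → 5.1%.

Approved at 5.1%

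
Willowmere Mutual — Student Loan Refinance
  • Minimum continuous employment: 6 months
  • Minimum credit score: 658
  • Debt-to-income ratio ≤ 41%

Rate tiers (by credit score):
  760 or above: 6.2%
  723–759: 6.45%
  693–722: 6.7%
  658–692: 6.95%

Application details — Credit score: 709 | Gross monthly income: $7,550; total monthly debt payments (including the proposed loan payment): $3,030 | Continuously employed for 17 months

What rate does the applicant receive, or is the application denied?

Credit score 709 ≥ 658 (meets minimum)
Employment 17 ≥ 6 months
Debt-to-income = 3,030/7,550 = 40.1% — meets 41% limit
All requirements met. Score 709 falls in the 693–722 tier → 6.7%.

Approved at 6.7%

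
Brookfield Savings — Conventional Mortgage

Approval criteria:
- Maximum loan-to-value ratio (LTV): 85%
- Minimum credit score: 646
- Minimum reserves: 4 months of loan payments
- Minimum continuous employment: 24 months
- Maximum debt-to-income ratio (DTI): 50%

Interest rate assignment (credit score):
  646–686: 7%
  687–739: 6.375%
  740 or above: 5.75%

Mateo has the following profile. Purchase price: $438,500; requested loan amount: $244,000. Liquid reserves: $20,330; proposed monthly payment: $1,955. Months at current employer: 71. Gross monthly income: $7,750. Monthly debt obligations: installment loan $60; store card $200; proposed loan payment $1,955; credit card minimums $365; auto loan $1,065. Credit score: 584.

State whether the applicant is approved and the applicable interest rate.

Credit score 584 < 646 (below minimum)
Total monthly debts = (60 + 200 + 1,955 + 365 + 1,065) = 3,645. Debt-to-income = 3,645/7,750 = 47% — meets 50% limit
Reserves = 20,330/1,955 = 10.4 months ≥ 4
Loan-to-value = 244,000/438,500 = 55.6% — pass (85% max)
Employment 71 ≥ 24 months
Not all requirements met → denied.

Denied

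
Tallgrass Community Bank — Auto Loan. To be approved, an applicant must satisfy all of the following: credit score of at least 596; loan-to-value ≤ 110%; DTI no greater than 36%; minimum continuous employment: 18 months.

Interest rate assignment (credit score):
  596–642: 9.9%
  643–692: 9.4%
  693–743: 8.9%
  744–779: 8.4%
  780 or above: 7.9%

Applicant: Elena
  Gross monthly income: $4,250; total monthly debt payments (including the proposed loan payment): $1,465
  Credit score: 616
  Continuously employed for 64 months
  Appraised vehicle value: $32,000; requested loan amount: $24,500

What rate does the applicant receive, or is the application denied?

Credit score 616 ≥ 596 (meets minimum)
Employment 64 ≥ 18 months
Loan-to-value = 24,500/32,000 = 76.6% — pass (110% max)
Debt-to-income = 1,465/4,250 = 34.5% — meets 36% limit
All requirements met. Score 616 falls in the 596–642 tier → 9.9%.

Approved at 9.9%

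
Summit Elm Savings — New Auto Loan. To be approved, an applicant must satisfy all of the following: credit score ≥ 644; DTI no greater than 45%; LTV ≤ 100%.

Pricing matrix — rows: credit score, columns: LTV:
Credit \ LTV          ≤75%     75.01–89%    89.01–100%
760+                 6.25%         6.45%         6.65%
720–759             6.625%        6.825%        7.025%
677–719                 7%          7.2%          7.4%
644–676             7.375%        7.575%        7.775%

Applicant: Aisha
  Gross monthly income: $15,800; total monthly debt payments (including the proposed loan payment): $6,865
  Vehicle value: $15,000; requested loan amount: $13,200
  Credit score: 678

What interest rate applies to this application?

Credit score 678 ≥ 644; DTI = 6,865/15,800 = 43.4% ≤ 45%
LTV: 13,200 ÷ 15,000 = 88%, within 100% cap
Row: 678 falls in 677–719. Column: 88% falls in 75.01–89%. Rate = 7.2%.

7.2%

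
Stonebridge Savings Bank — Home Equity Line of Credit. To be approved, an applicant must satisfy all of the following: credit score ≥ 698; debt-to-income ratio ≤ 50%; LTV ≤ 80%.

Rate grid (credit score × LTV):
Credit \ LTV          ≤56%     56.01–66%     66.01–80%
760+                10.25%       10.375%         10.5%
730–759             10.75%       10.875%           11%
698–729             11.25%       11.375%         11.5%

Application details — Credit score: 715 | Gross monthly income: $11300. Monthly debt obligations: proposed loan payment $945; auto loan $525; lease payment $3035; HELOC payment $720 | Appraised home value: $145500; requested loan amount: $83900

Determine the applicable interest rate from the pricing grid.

Credit score 715 ≥ 698; Total monthly debts = (945 + 525 + 3,035 + 720) = 5,225. Debt-to-income = 5,225/11,300 = 46.2% — meets 50% limit
Loan-to-value = 83,900/145,500 = 57.7% — pass (80% max)
Row: 715 falls in 698–729. Column: 57.7% falls in 56.01–66%. Rate = 11.375%.

11.375%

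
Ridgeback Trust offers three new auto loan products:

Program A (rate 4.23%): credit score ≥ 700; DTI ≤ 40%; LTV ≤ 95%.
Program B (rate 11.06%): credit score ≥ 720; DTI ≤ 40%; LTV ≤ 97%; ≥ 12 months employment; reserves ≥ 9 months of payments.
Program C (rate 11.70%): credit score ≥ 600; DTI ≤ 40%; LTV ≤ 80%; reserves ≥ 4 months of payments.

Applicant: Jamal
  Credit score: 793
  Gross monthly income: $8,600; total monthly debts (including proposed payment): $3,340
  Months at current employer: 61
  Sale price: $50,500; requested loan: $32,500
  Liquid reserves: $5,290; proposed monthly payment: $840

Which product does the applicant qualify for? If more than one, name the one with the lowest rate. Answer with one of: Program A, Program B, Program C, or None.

Program A

DTI = 3,340/8,600 = 38.8%.
LTV = 32,500/50,500 = 64.4%.
Reserves = 5,290/840 = 6.3 months.
Program A: score 793 ≥ 700; DTI 38.8% ≤ 40%; LTV 64.4% ≤ 95% → qualifies.
Program B: score 793 ≥ 720; DTI 38.8% ≤ 40%; LTV 64.4% ≤ 97%; employment 61 ≥ 12 mo; reserves 6.3 < 9 mo → does not qualify.
Program C: score 793 ≥ 600; DTI 38.8% ≤ 40%; LTV 64.4% ≤ 80%; reserves 6.3 ≥ 4 mo → qualifies.
Qualifying: Program A, Program C. Lowest rate is 4.23% → Program A.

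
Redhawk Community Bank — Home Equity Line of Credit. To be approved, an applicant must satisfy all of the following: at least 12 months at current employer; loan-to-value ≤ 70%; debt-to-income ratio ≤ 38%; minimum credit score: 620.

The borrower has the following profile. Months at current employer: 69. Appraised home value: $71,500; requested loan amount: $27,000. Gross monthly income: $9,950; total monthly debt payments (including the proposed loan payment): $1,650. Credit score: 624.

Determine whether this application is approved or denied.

Approved

Employment 69 ≥ 12 months
Loan-to-value = 27,000/71,500 = 37.8% — pass (70% max)
Debt-to-income = 1,650/9,950 = 16.6% — meets 38% limit
Credit score 624 ≥ 620 (meets)
All criteria satisfied.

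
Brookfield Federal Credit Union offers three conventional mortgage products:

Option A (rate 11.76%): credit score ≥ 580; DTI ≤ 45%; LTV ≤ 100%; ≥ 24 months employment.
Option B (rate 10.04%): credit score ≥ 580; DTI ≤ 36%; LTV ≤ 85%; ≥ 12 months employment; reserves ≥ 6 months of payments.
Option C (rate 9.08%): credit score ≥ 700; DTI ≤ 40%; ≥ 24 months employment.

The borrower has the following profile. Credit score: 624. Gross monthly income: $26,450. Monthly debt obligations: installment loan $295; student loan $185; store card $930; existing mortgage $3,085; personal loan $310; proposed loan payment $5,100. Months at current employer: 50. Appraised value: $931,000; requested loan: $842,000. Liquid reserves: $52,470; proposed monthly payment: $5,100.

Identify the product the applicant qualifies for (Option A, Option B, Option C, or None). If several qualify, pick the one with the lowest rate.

Total debts = (295 + 185 + 930 + 3,085 + 310 + 5,100) = 9,905; DTI = 9,905/26,450 = 37.4%.
LTV = 842,000/931,000 = 90.4%.
Reserves = 52,470/5,100 = 10.3 months.
Option A: score 624 ≥ 580; DTI 37.4% ≤ 45%; LTV 90.4% ≤ 100%; employment 50 ≥ 24 mo → qualifies.
Option B: score 624 ≥ 580; DTI 37.4% > 36%; LTV 90.4% > 85%; employment 50 ≥ 12 mo; reserves 10.3 ≥ 6 mo → does not qualify.
Option C: score 624 < 700; DTI 37.4% ≤ 40%; employment 50 ≥ 24 mo → does not qualify.

Option A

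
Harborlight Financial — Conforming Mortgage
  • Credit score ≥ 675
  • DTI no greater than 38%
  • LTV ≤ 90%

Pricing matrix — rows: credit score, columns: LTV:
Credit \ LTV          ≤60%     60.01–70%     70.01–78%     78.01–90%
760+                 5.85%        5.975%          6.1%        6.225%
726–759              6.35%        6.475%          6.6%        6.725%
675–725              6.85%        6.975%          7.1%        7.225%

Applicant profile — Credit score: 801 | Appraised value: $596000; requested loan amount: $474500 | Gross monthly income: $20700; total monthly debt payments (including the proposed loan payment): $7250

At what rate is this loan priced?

6.225%

Credit score 801 ≥ 675; Debt-to-income = 7,250/20,700 = 35% — meets 38% limit
LTV = 474,500/596,000 = 79.6% ≤ 90%
Row: 801 falls in 760+. Column: 79.6% falls in 78.01–90%. Rate = 6.225%.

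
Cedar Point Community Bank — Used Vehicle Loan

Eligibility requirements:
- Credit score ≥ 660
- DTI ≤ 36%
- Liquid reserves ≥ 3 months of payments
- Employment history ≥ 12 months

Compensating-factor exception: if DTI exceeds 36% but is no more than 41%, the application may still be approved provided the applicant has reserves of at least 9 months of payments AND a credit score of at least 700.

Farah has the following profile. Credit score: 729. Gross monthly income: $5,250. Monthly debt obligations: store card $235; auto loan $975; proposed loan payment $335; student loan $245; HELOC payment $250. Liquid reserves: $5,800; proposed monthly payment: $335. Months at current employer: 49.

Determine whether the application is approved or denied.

Approved

Credit score 729 ≥ 660 (meets base)
Total debts = (235 + 975 + 335 + 245 + 250) = 2,040. DTI: 2,040 ÷ 5,250 = 38.9%, over the 36% base limit.
Liquid reserves cover 5,800/335 = 17.3 months — ≥ 3 required
Employment 49 ≥ 12 months
DTI 38.9% is within the 36%–41% exception band; checking compensating factors.
Reserves 17.3 ≥ 9 months; credit score 729 ≥ 700.
Both compensating conditions met → exception applies.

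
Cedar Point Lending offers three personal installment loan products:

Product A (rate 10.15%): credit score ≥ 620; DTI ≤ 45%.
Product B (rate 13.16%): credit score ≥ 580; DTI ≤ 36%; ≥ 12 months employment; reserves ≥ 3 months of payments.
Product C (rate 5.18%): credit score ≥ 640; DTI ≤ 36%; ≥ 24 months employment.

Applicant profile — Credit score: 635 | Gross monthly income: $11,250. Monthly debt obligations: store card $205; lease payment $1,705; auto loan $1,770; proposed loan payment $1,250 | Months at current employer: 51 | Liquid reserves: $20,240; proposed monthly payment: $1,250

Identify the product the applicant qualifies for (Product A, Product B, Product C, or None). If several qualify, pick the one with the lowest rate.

Total debts = (205 + 1,705 + 1,770 + 1,250) = 4,930; DTI = 4,930/11,250 = 43.8%.
Reserves = 20,240/1,250 = 16.2 months.
Product A: score 635 ≥ 620; DTI 43.8% ≤ 45% → qualifies.
Product B: score 635 ≥ 580; DTI 43.8% > 36%; employment 51 ≥ 12 mo; reserves 16.2 ≥ 3 mo → does not qualify.
Product C: score 635 < 640; DTI 43.8% > 36%; employment 51 ≥ 24 mo → does not qualify.

Product A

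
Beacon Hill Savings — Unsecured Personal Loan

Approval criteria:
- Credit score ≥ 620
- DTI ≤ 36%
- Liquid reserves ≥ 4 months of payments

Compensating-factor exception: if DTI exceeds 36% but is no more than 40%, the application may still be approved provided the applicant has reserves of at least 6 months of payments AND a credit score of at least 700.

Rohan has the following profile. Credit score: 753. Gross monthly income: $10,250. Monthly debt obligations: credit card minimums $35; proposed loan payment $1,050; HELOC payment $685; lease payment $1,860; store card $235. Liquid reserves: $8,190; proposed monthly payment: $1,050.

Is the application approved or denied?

Approved

Credit score 753 ≥ 620 (meets base)
Total debts = (35 + 1,050 + 685 + 1,860 + 235) = 3,865. DTI: 3,865 ÷ 10,250 = 37.7%, over the 36% base limit.
Reserves: 8,190 ÷ 1,050 = 7.8 months (meets 4-month minimum)
37.7% falls in the override range (36%–40%), so the compensating-factor test applies.
Override check — reserves: 7.8 mo (ok); score: 753 (ok).
Both compensating conditions met → exception applies.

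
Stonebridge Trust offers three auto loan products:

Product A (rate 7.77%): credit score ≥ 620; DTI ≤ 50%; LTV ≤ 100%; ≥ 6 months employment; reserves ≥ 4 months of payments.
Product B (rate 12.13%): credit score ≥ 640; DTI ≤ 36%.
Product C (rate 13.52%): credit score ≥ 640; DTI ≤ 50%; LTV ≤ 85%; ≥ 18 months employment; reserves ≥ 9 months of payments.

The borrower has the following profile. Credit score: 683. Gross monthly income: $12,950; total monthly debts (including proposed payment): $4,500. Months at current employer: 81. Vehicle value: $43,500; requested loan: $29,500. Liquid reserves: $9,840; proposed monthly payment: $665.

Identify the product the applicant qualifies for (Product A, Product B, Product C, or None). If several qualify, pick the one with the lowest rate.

Product A

DTI = 4,500/12,950 = 34.7%.
LTV = 29,500/43,500 = 67.8%.
Reserves = 9,840/665 = 14.8 months.
Product A: score 683 ≥ 620; DTI 34.7% ≤ 50%; LTV 67.8% ≤ 100%; employment 81 ≥ 6 mo; reserves 14.8 ≥ 4 mo → qualifies.
Product B: score 683 ≥ 640; DTI 34.7% ≤ 36% → qualifies.
Product C: score 683 ≥ 640; DTI 34.7% ≤ 50%; LTV 67.8% ≤ 85%; employment 81 ≥ 18 mo; reserves 14.8 ≥ 9 mo → qualifies.
Qualifying: Product A, Product B, Product C. Lowest rate is 7.77% → Product A.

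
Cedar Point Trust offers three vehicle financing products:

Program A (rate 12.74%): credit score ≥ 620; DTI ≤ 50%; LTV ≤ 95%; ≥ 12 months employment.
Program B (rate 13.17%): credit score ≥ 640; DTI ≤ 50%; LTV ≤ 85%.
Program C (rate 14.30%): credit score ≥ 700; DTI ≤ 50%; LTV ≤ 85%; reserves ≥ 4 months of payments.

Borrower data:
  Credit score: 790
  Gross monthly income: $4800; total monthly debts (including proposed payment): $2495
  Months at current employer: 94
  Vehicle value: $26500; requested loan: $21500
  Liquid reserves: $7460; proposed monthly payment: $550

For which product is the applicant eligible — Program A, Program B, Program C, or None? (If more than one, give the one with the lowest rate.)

DTI = 2,495/4,800 = 52%.
LTV = 21,500/26,500 = 81.1%.
Reserves = 7,460/550 = 13.6 months.
Program A: score 790 ≥ 620; DTI 52% > 50%; LTV 81.1% ≤ 95%; employment 94 ≥ 12 mo → does not qualify.
Program B: score 790 ≥ 640; DTI 52% > 50%; LTV 81.1% ≤ 85% → does not qualify.
Program C: score 790 ≥ 700; DTI 52% > 50%; LTV 81.1% ≤ 85%; reserves 13.6 ≥ 4 mo → does not qualify.

None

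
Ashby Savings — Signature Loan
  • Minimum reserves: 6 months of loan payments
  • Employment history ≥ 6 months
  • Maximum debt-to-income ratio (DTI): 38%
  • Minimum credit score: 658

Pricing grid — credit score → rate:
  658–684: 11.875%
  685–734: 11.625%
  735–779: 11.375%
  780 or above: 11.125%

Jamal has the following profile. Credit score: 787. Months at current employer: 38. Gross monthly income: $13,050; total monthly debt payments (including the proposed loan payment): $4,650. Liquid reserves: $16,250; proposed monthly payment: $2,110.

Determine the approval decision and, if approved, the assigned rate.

Credit score 787 ≥ 658 (meets minimum)
Reserves = 16,250/2,110 = 7.7 months ≥ 6
Debt-to-income = 4,650/13,050 = 35.6% — meets 38% limit
Employment 38 ≥ 6 months
All requirements met. Score 787 falls in the 780 or above tier → 11.125%.

Approved at 11.125%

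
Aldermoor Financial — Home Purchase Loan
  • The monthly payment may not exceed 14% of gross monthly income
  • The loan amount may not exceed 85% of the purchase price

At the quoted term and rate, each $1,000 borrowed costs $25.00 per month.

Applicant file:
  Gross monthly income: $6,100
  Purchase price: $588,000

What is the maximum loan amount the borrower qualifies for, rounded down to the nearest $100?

$34,100

Payment cap: 14% × $6,100 = $854/month.
At $25.00 per $1,000, that supports 854/25.00 × 1,000 ≈ $34,160 → $34,100.
LTV cap: 85% × $588,000 = $499,800 → $499,800.
Binding constraint: payment-to-income.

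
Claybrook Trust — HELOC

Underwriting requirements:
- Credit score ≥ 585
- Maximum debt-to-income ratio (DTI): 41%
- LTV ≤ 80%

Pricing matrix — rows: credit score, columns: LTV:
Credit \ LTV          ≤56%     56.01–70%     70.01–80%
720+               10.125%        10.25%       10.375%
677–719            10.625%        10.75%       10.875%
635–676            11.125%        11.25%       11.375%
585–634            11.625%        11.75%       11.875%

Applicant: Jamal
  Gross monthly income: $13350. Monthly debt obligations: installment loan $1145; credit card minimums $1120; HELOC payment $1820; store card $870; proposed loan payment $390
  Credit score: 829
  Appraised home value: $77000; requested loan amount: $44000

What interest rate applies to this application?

10.25%

Credit score 829 ≥ 585; Total monthly debts = (1,145 + 1,120 + 1,820 + 870 + 390) = 5,345. DTI: 5,345 ÷ 13,350 = 40%, within the 41% cap
LTV = 44,000/77,000 = 57.1% ≤ 80%
Row: 829 falls in 720+. Column: 57.1% falls in 56.01–70%. Rate = 10.25%.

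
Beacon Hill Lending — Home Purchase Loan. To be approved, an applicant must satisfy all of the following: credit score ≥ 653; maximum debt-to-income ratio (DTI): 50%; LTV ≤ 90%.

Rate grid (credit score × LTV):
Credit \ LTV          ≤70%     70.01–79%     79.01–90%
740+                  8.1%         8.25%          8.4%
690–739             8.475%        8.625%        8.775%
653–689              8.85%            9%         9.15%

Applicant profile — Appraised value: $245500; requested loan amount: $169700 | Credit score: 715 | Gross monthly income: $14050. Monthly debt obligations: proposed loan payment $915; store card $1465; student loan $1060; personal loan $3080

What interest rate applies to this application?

8.475%

Credit score 715 ≥ 653; Total monthly debts = (915 + 1,465 + 1,060 + 3,080) = 6,520. DTI = 6,520/14,050 = 46.4% ≤ 50%
LTV: 169,700 ÷ 245,500 = 69.1%, within 90% cap
Row: 715 falls in 690–739. Column: 69.1% falls in ≤70%. Rate = 8.475%.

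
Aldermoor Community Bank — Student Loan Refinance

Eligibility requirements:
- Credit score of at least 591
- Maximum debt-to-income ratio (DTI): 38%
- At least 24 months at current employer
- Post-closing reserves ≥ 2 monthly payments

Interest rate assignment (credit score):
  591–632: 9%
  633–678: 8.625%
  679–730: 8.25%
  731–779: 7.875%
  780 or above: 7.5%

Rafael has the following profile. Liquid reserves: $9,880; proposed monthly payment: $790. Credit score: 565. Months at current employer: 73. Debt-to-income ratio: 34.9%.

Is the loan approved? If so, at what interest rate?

Denied

Credit score 565 < 591 (below minimum)
Debt-to-income 34.9% vs 38% cap — pass
Reserves = 9,880/790 = 12.5 months ≥ 2
Employment 73 ≥ 24 months
Not all requirements met → denied.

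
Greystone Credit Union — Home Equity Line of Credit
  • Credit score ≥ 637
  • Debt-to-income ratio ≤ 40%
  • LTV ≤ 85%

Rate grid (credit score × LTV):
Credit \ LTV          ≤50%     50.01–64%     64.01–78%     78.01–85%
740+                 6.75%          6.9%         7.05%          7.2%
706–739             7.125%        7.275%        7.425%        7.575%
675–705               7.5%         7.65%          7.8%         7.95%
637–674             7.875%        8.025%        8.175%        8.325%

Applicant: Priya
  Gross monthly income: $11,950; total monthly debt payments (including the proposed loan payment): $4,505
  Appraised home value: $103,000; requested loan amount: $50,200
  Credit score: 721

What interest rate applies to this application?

7.125%

Credit score 721 ≥ 637; DTI: 4,505 ÷ 11,950 = 37.7%, within the 40% cap
Loan-to-value = 50,200/103,000 = 48.7% — pass (85% max)
Row: 721 falls in 706–739. Column: 48.7% falls in ≤50%. Rate = 7.125%.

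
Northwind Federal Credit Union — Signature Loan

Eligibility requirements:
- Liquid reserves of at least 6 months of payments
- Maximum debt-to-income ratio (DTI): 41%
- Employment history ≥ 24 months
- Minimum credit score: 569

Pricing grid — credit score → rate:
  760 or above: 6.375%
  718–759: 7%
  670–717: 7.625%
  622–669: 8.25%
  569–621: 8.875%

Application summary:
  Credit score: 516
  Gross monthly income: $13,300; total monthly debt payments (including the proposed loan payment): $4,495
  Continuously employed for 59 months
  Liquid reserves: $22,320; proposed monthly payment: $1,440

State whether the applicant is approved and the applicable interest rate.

Credit score 516 < 569 (below minimum)
DTI: 4,495 ÷ 13,300 = 33.8%, within the 41% cap
Employment 59 ≥ 24 months
Reserves: 22,320 ÷ 1,440 = 15.5 months (meets 6-month minimum)
Not all requirements met → denied.

Denied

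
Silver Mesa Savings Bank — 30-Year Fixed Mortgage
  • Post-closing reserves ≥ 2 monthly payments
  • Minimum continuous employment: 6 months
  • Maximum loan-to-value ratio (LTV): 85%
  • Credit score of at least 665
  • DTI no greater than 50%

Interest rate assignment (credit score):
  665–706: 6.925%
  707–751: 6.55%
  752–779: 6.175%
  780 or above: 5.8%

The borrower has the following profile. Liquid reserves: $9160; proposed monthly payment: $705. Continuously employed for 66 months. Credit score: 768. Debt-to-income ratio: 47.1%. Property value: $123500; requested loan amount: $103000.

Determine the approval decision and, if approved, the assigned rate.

Approved at 6.175%

Credit score 768 ≥ 665 (meets minimum)
Liquid reserves cover 9,160/705 = 13.0 months — ≥ 2 required
DTI 47.1% ≤ 50%
Employment 66 ≥ 6 months
Loan-to-value = 103,000/123,500 = 83.4% — pass (85% max)
All requirements met. Score 768 falls in the 752–779 tier → 6.175%.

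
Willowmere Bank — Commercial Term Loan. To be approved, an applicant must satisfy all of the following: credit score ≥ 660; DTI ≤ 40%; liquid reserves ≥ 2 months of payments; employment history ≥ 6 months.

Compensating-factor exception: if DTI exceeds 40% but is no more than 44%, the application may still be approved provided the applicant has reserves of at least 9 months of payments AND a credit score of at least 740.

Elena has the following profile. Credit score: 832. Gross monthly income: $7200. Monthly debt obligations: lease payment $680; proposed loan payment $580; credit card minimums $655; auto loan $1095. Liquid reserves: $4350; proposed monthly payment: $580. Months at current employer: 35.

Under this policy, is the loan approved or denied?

Denied

Credit score 832 ≥ 660 (meets base)
Total debts = (680 + 580 + 655 + 1,095) = 3,010. DTI = 3,010/7,200 = 41.8% > 40% — standard DTI limit exceeded.
Liquid reserves cover 4,350/580 = 7.5 months — ≥ 2 required
Employment 35 ≥ 6 months
DTI 41.8% is within the 40%–44% exception band; checking compensating factors.
Reserves 7.5 < 9 months; credit score 832 ≥ 740.
Override conditions not both satisfied; exception does not apply.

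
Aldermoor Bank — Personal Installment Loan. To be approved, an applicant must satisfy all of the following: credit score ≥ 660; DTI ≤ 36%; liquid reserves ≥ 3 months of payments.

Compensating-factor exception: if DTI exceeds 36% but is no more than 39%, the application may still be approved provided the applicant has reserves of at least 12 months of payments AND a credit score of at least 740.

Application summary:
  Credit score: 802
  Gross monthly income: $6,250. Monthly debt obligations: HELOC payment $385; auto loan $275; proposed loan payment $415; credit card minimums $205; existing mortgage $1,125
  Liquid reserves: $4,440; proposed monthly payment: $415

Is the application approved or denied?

Credit score 802 ≥ 660 (meets base)
Total debts = (385 + 275 + 415 + 205 + 1,125) = 2,405. DTI = 2,405/6,250 = 38.5% > 36% — standard DTI limit exceeded.
Liquid reserves cover 4,440/415 = 10.7 months — ≥ 3 required
DTI 38.5% is within the 36%–39% exception band; checking compensating factors.
Reserves 10.7 < 12 months; credit score 802 ≥ 740.
Compensating-factor requirement not fully met.

Denied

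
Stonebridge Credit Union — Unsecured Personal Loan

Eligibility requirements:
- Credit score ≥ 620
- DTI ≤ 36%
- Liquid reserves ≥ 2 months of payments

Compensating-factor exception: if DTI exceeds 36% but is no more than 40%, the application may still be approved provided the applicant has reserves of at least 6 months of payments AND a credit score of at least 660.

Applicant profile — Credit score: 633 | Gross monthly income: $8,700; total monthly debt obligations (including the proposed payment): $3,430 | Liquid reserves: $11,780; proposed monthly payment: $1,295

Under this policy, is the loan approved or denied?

Credit score 633 ≥ 620 (meets base)
DTI: 3,430 ÷ 8,700 = 39.4%, over the 36% base limit.
Reserves = 11,780/1,295 = 9.1 months ≥ 2
DTI 39.4% is within the 36%–40% exception band; checking compensating factors.
Reserves 9.1 ≥ 6 months; credit score 633 < 660.
Compensating-factor requirement not fully met.

Denied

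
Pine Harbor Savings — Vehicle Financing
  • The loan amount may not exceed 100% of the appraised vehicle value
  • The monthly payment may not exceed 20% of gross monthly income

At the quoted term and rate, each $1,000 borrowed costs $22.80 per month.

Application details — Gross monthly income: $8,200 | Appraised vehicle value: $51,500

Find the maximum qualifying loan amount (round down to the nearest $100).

$51,500

Payment cap: 20% × $8,200 = $1,640/month.
At $22.80 per $1,000, that supports 1,640/22.80 × 1,000 ≈ $71,929 → $71,900.
LTV cap: 100% × $51,500 = $51,500 → $51,500.
Binding constraint: loan-to-value.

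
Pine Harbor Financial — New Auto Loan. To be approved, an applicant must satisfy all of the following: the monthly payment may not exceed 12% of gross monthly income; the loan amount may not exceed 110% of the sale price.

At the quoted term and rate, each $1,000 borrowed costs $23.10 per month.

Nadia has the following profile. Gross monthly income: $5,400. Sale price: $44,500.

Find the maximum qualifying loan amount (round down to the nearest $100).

$28,000

Payment cap: 12% × $5,400 = $648/month.
At $23.10 per $1,000, that supports 648/23.10 × 1,000 ≈ $28,051 → $28,000.
LTV cap: 110% × $44,500 = $48,950 → $48,900.
Binding constraint: payment-to-income.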